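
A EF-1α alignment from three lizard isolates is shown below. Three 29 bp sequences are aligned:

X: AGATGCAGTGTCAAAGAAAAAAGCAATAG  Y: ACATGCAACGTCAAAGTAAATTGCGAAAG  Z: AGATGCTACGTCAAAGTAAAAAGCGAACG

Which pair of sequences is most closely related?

X–Y: 8/29 differ, p = 0.276, d = 0.344.
X–Z: 7/29 differ, p = 0.241, d = 0.291.
Y–Z: 5/29 differ, p = 0.172, d = 0.196.
The smallest distance is between Y and Z.

Y and Z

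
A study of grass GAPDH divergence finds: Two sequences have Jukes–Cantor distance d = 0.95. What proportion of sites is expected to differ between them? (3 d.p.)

p = (3/4)(1 − e^(−4d/3)) = 0.75 × (1 − e^(-1.266667)) = 0.75 × (1 − 0.281769) = 0.538673.

0.539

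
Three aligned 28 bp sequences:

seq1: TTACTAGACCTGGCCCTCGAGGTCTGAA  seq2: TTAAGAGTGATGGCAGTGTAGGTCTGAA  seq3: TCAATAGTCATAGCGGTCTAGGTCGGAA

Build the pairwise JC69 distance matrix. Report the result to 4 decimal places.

seq1–seq2: 9/28 sites differ → p ≈ 0.321429, d = −0.75 ln(1 − 0.428572) = 0.419713 ≈ 0.4197.
seq1–seq3: 9/28 sites differ → p ≈ 0.321429, d = −0.75 ln(1 − 0.428572) = 0.419713 ≈ 0.4197.
seq2–seq3: 7/28 sites differ → p = 0.25, d = −0.75 ln(1 − 0.333333) = 0.304098 ≈ 0.3041.

d(seq1,seq2) = 0.4197, d(seq1,seq3) = 0.4197, d(seq2,seq3) = 0.3041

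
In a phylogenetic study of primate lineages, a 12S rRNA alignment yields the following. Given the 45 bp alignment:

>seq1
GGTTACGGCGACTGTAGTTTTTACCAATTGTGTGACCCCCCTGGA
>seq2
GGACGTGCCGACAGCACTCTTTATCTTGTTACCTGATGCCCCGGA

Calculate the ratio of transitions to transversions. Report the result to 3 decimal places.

0.769

Transitions are A↔G and C↔T; transversions are all other mismatches.
Transitions: 10. Transversions: 13.
R = 10/13 = 0.769230… ≈ 0.769 (to 3 d.p.).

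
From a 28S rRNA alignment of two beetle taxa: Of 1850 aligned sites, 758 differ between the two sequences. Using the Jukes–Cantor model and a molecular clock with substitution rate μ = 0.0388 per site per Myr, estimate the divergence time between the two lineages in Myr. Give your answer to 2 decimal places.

7.64

p = 758/1850 ≈ 0.40973.
d = −(3/4) ln(1 − 4p/3) = −0.75 ln(1 − 0.546307) = −0.75 ln(0.453693)
  = −0.75 × (-0.790335) = 0.592751 substitutions/site.
Under a molecular clock d = 2μt, so t = d/(2μ) = 0.592751 / (2 × 0.0388) = 7.64 Myr.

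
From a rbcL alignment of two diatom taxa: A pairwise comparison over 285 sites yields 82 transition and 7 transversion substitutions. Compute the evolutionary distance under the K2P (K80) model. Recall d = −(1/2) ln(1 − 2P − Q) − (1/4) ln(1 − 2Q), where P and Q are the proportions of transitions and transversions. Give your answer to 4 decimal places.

P = 82/285 ≈ 0.287719 and Q = 7/285 ≈ 0.024561.
Under the Kimura two-parameter model, d = −½ ln(1 − 2P − Q) − ¼ ln(1 − 2Q).
1 − 2P − Q = 0.400001, giving −½ ln(0.400001) = 0.458144.
1 − 2Q = 0.950878, giving −¼ ln(0.950878) = 0.012592.
d = 0.458144 + 0.012592 = 0.470736.

0.4707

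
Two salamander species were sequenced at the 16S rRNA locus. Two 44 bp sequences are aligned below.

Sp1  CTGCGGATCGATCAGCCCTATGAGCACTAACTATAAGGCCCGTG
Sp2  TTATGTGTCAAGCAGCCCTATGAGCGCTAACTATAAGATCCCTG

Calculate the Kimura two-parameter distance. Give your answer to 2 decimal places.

Of 44 sites, 8 differences are transitions and 3 are transversions, so P = 8/44 ≈ 0.181818 and Q = 3/44 ≈ 0.068182.
Under the Kimura two-parameter model, d = −½ ln(1 − 2P − Q) − ¼ ln(1 − 2Q).
1 − 2P − Q = 0.568182, giving −½ ln(0.568182) = 0.282657.
1 − 2Q = 0.863636, giving −¼ ln(0.863636) = 0.036651.
d = 0.282657 + 0.036651 = 0.319308.

0.32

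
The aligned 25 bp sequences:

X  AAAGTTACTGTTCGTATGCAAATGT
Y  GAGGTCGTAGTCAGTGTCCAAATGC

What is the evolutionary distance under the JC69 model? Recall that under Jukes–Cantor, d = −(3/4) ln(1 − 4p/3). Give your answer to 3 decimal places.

0.663

The sequences differ at 11 of 25 sites, so p = 11/25 = 0.44.
d = −(3/4) ln(1 − 4p/3) = −0.75 ln(1 − 0.586667) = −0.75 ln(0.413333)
  = −0.75 × (-0.883502) = 0.662627 substitutions/site.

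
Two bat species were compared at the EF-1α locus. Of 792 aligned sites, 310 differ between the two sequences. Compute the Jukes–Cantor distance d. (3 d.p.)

p = 310/792 ≈ 0.391414.
d = −(3/4) ln(1 − 4p/3) = −0.75 ln(1 − 0.521885) = −0.75 ln(0.478115)
  = −0.75 × (-0.737904) = 0.553428 substitutions/site.

0.553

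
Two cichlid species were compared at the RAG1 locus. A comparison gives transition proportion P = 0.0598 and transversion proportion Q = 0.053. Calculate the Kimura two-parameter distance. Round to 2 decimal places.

Under the Kimura two-parameter model, d = −½ ln(1 − 2P − Q) − ¼ ln(1 − 2Q).
1 − 2P − Q = 0.8274, giving −½ ln(0.8274) = 0.094734.
1 − 2Q = 0.894, giving −¼ ln(0.894) = 0.028012.
d = 0.094734 + 0.028012 = 0.122746.

0.12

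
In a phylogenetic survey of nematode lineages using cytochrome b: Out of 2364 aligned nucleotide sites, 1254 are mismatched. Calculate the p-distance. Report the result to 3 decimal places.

0.530

p = 1254/2364 = 0.530456… ≈ 0.530 (to 3 d.p.).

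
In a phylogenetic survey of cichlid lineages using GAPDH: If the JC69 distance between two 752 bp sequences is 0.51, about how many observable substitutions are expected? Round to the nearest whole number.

278

Invert JC69: p = (3/4)(1 − e^(−4d/3)) = 0.75 × (1 − e^(-0.68)) = 0.75 × (1 − 0.506617) = 0.370037.
Expected differing sites = pL ≈ 0.370037 × 752 = 278.267824 ≈ 278.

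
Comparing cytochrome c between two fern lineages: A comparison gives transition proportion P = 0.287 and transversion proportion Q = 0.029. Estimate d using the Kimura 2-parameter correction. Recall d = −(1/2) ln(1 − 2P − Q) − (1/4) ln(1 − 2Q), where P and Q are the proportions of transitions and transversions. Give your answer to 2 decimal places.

Under the Kimura two-parameter model, d = −½ ln(1 − 2P − Q) − ¼ ln(1 − 2Q).
1 − 2P − Q = 0.397, giving −½ ln(0.397) = 0.461909.
1 − 2Q = 0.942, giving −¼ ln(0.942) = 0.014938.
d = 0.461909 + 0.014938 = 0.476847.

0.48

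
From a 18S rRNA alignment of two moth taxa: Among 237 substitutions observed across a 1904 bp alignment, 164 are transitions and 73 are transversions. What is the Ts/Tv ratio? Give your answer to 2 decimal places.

2.25

R = 164/73 = 2.246575… ≈ 2.25 (to 2 d.p.).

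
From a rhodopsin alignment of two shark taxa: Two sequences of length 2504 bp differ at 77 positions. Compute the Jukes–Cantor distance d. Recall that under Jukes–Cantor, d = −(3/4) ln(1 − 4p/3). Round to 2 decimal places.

0.03

p = 77/2504 ≈ 0.030751.
d = −(3/4) ln(1 − 4p/3) = −0.75 ln(1 − 0.041001) = −0.75 ln(0.958999)
  = −0.75 × (-0.041865) = 0.031399 substitutions/site.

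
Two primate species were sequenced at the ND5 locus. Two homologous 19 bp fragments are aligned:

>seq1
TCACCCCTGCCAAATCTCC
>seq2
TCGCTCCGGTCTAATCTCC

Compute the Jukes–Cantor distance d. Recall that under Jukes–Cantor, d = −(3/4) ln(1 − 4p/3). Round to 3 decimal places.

The sequences differ at 5 of 19 sites (3, 5, 8, 10, 12), so p = 5/19 ≈ 0.263158.
d = −(3/4) ln(1 − 4p/3) = −0.75 ln(1 − 0.350877) = −0.75 ln(0.649123)
  = −0.75 × (-0.432133) = 0.324100 substitutions/site.

0.324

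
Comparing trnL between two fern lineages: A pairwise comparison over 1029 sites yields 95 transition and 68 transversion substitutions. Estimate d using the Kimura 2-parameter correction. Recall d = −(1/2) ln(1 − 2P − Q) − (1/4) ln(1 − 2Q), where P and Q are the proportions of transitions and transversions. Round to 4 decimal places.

P = 95/1029 ≈ 0.092323 and Q = 68/1029 ≈ 0.066084.
Under the Kimura two-parameter model, d = −½ ln(1 − 2P − Q) − ¼ ln(1 − 2Q).
1 − 2P − Q = 0.74927, giving −½ ln(0.74927) = 0.144328.
1 − 2Q = 0.867832, giving −¼ ln(0.867832) = 0.035439.
d = 0.144328 + 0.035439 = 0.179767.

0.1798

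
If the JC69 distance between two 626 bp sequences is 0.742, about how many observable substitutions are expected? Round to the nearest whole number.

295

Invert JC69: p = (3/4)(1 − e^(−4d/3)) = 0.75 × (1 − e^(-0.989333)) = 0.75 × (1 − 0.371825) = 0.471131.
Expected differing sites = pL ≈ 0.471131 × 626 = 294.928006 ≈ 295.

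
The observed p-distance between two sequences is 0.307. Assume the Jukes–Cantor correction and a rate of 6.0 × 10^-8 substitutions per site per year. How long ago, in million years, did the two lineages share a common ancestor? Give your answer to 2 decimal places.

3.29

d = −(3/4) ln(1 − 4p/3) = −0.75 ln(1 − 0.409333) = −0.75 ln(0.590667)
  = −0.75 × (-0.526503) = 0.394877 substitutions/site.
Under a molecular clock d = 2μt, so t = d/(2μ) = 0.394877 / (2 × 6.0 × 10^-8) = 3.29 million years.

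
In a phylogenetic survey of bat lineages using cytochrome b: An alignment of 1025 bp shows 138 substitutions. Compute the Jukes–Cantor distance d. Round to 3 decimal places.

p = 138/1025 ≈ 0.134634.
d = −(3/4) ln(1 − 4p/3) = −0.75 ln(1 − 0.179512) = −0.75 ln(0.820488)
  = −0.75 × (-0.197856) = 0.148392 substitutions/site.

0.148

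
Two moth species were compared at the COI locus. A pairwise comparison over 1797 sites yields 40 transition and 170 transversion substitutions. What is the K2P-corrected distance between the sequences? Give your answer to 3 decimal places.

P = 40/1797 ≈ 0.022259 and Q = 170/1797 ≈ 0.094602.
Under the Kimura two-parameter model, d = −½ ln(1 − 2P − Q) − ¼ ln(1 − 2Q).
1 − 2P − Q = 0.86088, giving −½ ln(0.86088) = 0.074900.
1 − 2Q = 0.810796, giving −¼ ln(0.810796) = 0.052435.
d = 0.074900 + 0.052435 = 0.127335.

0.127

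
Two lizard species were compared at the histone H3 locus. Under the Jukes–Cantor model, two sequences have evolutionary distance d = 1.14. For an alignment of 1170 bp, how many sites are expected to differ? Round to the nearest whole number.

Invert JC69: p = (3/4)(1 − e^(−4d/3)) = 0.75 × (1 − e^(-1.52)) = 0.75 × (1 − 0.218712) = 0.585966.
Expected differing sites = pL ≈ 0.585966 × 1170 = 685.58022 ≈ 686.

686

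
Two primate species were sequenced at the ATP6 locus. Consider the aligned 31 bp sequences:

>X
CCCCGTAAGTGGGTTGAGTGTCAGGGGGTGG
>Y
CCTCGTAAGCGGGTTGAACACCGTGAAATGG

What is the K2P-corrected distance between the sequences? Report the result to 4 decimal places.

0.5824

Of 31 sites, 10 differences are transitions and 1 are transversions, so P = 10/31 ≈ 0.322581 and Q = 1/31 ≈ 0.032258.
Under the Kimura two-parameter model, d = −½ ln(1 − 2P − Q) − ¼ ln(1 − 2Q).
1 − 2P − Q = 0.32258, giving −½ ln(0.32258) = 0.565702.
1 − 2Q = 0.935484, giving −¼ ln(0.935484) = 0.016673.
d = 0.565702 + 0.016673 = 0.582375.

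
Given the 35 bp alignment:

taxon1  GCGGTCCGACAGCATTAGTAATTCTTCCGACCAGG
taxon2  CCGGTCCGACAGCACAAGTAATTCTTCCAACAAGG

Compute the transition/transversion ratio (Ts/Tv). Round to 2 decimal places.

Transitions are A↔G and C↔T; transversions are all other mismatches.
Transitions: 2. Transversions: 3.
R = 2/3 = 0.666666… ≈ 0.67 (to 2 d.p.).

0.67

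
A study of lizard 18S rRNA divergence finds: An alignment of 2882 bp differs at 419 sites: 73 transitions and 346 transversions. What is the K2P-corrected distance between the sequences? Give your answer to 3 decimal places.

P = 73/2882 ≈ 0.02533 and Q = 346/2882 ≈ 0.120056.
Under the Kimura two-parameter model, d = −½ ln(1 − 2P − Q) − ¼ ln(1 − 2Q).
1 − 2P − Q = 0.829284, giving −½ ln(0.829284) = 0.093596.
1 − 2Q = 0.759888, giving −¼ ln(0.759888) = 0.068646.
d = 0.093596 + 0.068646 = 0.162242.

0.162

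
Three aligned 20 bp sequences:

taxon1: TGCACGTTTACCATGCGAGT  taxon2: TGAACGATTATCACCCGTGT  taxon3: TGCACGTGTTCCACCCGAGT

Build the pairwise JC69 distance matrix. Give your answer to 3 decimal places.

taxon1–taxon2: 6/20 sites differ → p = 0.3, d = −0.75 ln(1 − 0.4) = 0.383119 ≈ 0.383.
taxon1–taxon3: 4/20 sites differ → p = 0.2, d = −0.75 ln(1 − 0.266667) = 0.232617 ≈ 0.233.
taxon2–taxon3: 6/20 sites differ → p = 0.3, d = −0.75 ln(1 − 0.4) = 0.383119 ≈ 0.383.

d(taxon1,taxon2) = 0.383, d(taxon1,taxon3) = 0.233, d(taxon2,taxon3) = 0.383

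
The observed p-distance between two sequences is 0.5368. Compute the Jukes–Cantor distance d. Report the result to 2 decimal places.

d = −(3/4) ln(1 − 4p/3) = −0.75 ln(1 − 0.715733) = −0.75 ln(0.284267)
  = −0.75 × (-1.257841) = 0.943381 substitutions/site.

0.94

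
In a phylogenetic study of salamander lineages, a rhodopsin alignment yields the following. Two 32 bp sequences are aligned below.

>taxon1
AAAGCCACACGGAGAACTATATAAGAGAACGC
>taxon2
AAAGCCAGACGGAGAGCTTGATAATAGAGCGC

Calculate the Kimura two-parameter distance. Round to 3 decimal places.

0.216

Of 32 sites, 2 differences are transitions and 4 are transversions, so P = 2/32 = 0.0625 and Q = 4/32 = 0.125.
Under the Kimura two-parameter model, d = −½ ln(1 − 2P − Q) − ¼ ln(1 − 2Q).
1 − 2P − Q = 0.75, giving −½ ln(0.75) = 0.143841.
1 − 2Q = 0.75, giving −¼ ln(0.75) = 0.071921.
d = 0.143841 + 0.071921 = 0.215762.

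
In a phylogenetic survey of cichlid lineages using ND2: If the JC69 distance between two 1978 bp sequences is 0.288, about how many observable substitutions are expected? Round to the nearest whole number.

Invert JC69: p = (3/4)(1 − e^(−4d/3)) = 0.75 × (1 − e^(-0.384)) = 0.75 × (1 − 0.681131) = 0.239152.
Expected differing sites = pL ≈ 0.239152 × 1978 = 473.042656 ≈ 473.

473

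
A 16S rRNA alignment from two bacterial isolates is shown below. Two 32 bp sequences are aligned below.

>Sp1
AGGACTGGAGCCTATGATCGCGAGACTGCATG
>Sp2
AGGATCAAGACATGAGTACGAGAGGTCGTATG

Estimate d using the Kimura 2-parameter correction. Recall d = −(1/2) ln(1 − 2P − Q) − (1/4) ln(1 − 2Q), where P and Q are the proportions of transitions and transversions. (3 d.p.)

1.022

Of 32 sites, 11 differences are transitions and 5 are transversions, so P = 11/32 = 0.34375 and Q = 5/32 = 0.15625.
Under the Kimura two-parameter model, d = −½ ln(1 − 2P − Q) − ¼ ln(1 − 2Q).
1 − 2P − Q = 0.15625, giving −½ ln(0.15625) = 0.928149.
1 − 2Q = 0.6875, giving −¼ ln(0.6875) = 0.093673.
d = 0.928149 + 0.093673 = 1.021822.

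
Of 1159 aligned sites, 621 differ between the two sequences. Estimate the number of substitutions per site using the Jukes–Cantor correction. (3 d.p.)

p = 621/1159 ≈ 0.535807.
d = −(3/4) ln(1 − 4p/3) = −0.75 ln(1 − 0.714409) = −0.75 ln(0.285591)
  = −0.75 × (-1.253195) = 0.939896 substitutions/site.

0.940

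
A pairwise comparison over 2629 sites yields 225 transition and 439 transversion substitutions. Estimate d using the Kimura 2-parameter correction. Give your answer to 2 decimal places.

0.31

P = 225/2629 ≈ 0.085584 and Q = 439/2629 ≈ 0.166984.
Under the Kimura two-parameter model, d = −½ ln(1 − 2P − Q) − ¼ ln(1 − 2Q).
1 − 2P − Q = 0.661848, giving −½ ln(0.661848) = 0.206360.
1 − 2Q = 0.666032, giving −¼ ln(0.666032) = 0.101604.
d = 0.206360 + 0.101604 = 0.307964.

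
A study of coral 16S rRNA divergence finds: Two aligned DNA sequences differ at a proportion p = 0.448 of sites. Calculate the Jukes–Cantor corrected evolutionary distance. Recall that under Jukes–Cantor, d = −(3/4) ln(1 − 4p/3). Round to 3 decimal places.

d = −(3/4) ln(1 − 4p/3) = −0.75 ln(1 − 0.597333) = −0.75 ln(0.402667)
  = −0.75 × (-0.909645) = 0.682234 substitutions/site.

0.682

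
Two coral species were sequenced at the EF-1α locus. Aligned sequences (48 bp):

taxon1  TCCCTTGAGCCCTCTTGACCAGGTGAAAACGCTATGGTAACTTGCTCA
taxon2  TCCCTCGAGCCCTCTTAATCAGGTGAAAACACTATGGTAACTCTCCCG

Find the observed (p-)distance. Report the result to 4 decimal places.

The sequences differ at 8 of 48 positions (sites 6, 17, 19, 31, 43, 44, 46, 48).
p = 8/48 = 0.166666… ≈ 0.1667 (to 4 d.p.).

0.1667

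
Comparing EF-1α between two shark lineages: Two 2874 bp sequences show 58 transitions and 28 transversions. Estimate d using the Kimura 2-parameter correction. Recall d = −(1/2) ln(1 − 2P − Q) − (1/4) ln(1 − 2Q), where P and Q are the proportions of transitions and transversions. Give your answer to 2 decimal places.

P = 58/2874 ≈ 0.020181 and Q = 28/2874 ≈ 0.009743.
Under the Kimura two-parameter model, d = −½ ln(1 − 2P − Q) − ¼ ln(1 − 2Q).
1 − 2P − Q = 0.949895, giving −½ ln(0.949895) = 0.025702.
1 − 2Q = 0.980514, giving −¼ ln(0.980514) = 0.004920.
d = 0.025702 + 0.004920 = 0.030622.

0.03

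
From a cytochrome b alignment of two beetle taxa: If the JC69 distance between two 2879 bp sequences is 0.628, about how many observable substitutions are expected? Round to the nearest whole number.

1225

Invert JC69: p = (3/4)(1 − e^(−4d/3)) = 0.75 × (1 − e^(-0.837333)) = 0.75 × (1 − 0.432863) = 0.425353.
Expected differing sites = pL ≈ 0.425353 × 2879 = 1224.591287 ≈ 1225.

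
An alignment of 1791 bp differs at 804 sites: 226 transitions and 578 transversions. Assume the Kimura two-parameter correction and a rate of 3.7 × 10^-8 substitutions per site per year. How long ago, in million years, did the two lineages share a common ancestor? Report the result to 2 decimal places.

P = 226/1791 ≈ 0.126186 and Q = 578/1791 ≈ 0.322725.
Under the Kimura two-parameter model, d = −½ ln(1 − 2P − Q) − ¼ ln(1 − 2Q).
1 − 2P − Q = 0.424903, giving −½ ln(0.424903) = 0.427947.
1 − 2Q = 0.35455, giving −¼ ln(0.35455) = 0.259226.
d = 0.427947 + 0.259226 = 0.687173.
Under a molecular clock d = 2μt, so t = d/(2μ) = 0.687173 / (2 × 3.7 × 10^-8) = 9.29 million years.

9.29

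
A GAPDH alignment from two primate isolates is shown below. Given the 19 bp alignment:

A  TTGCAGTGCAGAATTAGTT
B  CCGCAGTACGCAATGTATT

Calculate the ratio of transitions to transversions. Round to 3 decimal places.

1.667

Transitions are A↔G and C↔T; transversions are all other mismatches.
Transitions: 5. Transversions: 3.
R = 5/3 = 1.666666… ≈ 1.667 (to 3 d.p.).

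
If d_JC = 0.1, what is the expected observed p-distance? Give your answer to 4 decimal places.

0.0936

p = (3/4)(1 − e^(−4d/3)) = 0.75 × (1 − e^(-0.133333)) = 0.75 × (1 − 0.875174) = 0.093620.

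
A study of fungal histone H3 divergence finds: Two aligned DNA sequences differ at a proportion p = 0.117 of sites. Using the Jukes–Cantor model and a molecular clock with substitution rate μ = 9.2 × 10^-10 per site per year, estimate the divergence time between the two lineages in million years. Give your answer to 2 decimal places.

d = −(3/4) ln(1 − 4p/3) = −0.75 ln(1 − 0.156) = −0.75 ln(0.844)
  = −0.75 × (-0.169603) = 0.127202 substitutions/site.
Under a molecular clock d = 2μt, so t = d/(2μ) = 0.127202 / (2 × 9.2 × 10^-10) = 69.13 million years.

69.13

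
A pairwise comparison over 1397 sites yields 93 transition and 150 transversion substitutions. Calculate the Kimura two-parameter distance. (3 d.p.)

0.198

P = 93/1397 ≈ 0.066571 and Q = 150/1397 ≈ 0.107373.
Under the Kimura two-parameter model, d = −½ ln(1 − 2P − Q) − ¼ ln(1 − 2Q).
1 − 2P − Q = 0.759485, giving −½ ln(0.759485) = 0.137557.
1 − 2Q = 0.785254, giving −¼ ln(0.785254) = 0.060437.
d = 0.137557 + 0.060437 = 0.197994.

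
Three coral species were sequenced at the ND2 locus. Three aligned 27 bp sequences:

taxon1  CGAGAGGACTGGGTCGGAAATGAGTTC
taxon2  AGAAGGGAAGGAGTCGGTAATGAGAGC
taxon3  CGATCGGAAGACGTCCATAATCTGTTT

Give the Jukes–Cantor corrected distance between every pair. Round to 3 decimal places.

d(taxon1,taxon2) = 0.441, d(taxon1,taxon3) = 0.673, d(taxon2,taxon3) = 0.673

taxon1–taxon2: 9/27 sites differ → p ≈ 0.333333, d = −0.75 ln(1 − 0.444444) = 0.440839 ≈ 0.441.
taxon1–taxon3: 12/27 sites differ → p ≈ 0.444444, d = −0.75 ln(1 − 0.592592) = 0.673455 ≈ 0.673.
taxon2–taxon3: 12/27 sites differ → p ≈ 0.444444, d = −0.75 ln(1 − 0.592592) = 0.673455 ≈ 0.673.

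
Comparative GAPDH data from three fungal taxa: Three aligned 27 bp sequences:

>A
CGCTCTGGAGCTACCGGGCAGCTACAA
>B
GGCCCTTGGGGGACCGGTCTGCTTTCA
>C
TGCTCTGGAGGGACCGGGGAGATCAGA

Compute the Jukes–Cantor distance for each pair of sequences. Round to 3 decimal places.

A–B: 11/27 sites differ → p ≈ 0.407407, d = −0.75 ln(1 − 0.543209) = 0.587647 ≈ 0.588.
A–C: 8/27 sites differ → p ≈ 0.296296, d = −0.75 ln(1 − 0.395061) = 0.376971 ≈ 0.377.
B–C: 11/27 sites differ → p ≈ 0.407407, d = −0.75 ln(1 − 0.543209) = 0.587647 ≈ 0.588.

d(A,B) = 0.588, d(A,C) = 0.377, d(B,C) = 0.588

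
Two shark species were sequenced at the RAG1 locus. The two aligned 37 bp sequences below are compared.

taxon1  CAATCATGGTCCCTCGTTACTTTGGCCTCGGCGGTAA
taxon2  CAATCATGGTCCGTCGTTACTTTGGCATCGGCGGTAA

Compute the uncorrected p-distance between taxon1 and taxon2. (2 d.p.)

0.05

The sequences differ at 2 of 37 positions (sites 13, 27).
p = 2/37 = 0.054054… ≈ 0.05 (to 2 d.p.).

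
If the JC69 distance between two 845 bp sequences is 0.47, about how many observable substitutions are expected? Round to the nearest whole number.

295

Invert JC69: p = (3/4)(1 − e^(−4d/3)) = 0.75 × (1 − e^(-0.626667)) = 0.75 × (1 − 0.534370) = 0.349223.
Expected differing sites = pL ≈ 0.349223 × 845 = 295.093435 ≈ 295.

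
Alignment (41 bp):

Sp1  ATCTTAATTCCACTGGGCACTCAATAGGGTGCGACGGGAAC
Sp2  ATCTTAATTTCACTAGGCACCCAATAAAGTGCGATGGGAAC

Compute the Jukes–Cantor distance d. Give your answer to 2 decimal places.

0.16

The sequences differ at 6 of 41 sites (10, 15, 21, 27, 28, 35), so p = 6/41 ≈ 0.146341.
d = −(3/4) ln(1 − 4p/3) = −0.75 ln(1 − 0.195121) = −0.75 ln(0.804879)
  = −0.75 × (-0.217063) = 0.162797 substitutions/site.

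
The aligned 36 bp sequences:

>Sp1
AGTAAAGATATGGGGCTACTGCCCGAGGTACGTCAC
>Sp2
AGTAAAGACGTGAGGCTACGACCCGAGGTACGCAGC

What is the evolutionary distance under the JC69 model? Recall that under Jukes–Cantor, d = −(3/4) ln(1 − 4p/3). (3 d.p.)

The sequences differ at 8 of 36 sites (9, 10, 13, 20, 21, 33, 34, 35), so p = 8/36 ≈ 0.222222.
d = −(3/4) ln(1 − 4p/3) = −0.75 ln(1 − 0.296296) = −0.75 ln(0.703704)
  = −0.75 × (-0.351397) = 0.263548 substitutions/site.

0.264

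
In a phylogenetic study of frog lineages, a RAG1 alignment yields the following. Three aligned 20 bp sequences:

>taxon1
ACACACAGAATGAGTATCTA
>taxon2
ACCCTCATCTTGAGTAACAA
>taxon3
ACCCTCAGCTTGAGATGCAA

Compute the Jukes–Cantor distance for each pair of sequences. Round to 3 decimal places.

taxon1–taxon2: 7/20 sites differ → p = 0.35, d = −0.75 ln(1 − 0.466667) = 0.471457 ≈ 0.471.
taxon1–taxon3: 8/20 sites differ → p = 0.4, d = −0.75 ln(1 − 0.533333) = 0.571605 ≈ 0.572.
taxon2–taxon3: 4/20 sites differ → p = 0.2, d = −0.75 ln(1 − 0.266667) = 0.232617 ≈ 0.233.

d(taxon1,taxon2) = 0.471, d(taxon1,taxon3) = 0.572, d(taxon2,taxon3) = 0.233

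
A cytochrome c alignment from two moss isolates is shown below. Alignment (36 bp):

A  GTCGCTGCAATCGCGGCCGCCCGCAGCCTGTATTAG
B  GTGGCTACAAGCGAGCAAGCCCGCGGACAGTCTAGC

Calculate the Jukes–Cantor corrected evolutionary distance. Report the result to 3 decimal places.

0.548

The sequences differ at 14 of 36 sites, so p = 14/36 ≈ 0.388889.
d = −(3/4) ln(1 − 4p/3) = −0.75 ln(1 − 0.518519) = −0.75 ln(0.481481)
  = −0.75 × (-0.730889) = 0.548167 substitutions/site.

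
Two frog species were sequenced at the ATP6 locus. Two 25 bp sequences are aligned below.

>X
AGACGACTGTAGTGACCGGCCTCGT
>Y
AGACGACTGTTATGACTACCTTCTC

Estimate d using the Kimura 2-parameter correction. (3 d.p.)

0.436

Of 25 sites, 5 differences are transitions and 3 are transversions, so P = 5/25 = 0.2 and Q = 3/25 = 0.12.
Under the Kimura two-parameter model, d = −½ ln(1 − 2P − Q) − ¼ ln(1 − 2Q).
1 − 2P − Q = 0.48, giving −½ ln(0.48) = 0.366985.
1 − 2Q = 0.76, giving −¼ ln(0.76) = 0.068609.
d = 0.366985 + 0.068609 = 0.435594.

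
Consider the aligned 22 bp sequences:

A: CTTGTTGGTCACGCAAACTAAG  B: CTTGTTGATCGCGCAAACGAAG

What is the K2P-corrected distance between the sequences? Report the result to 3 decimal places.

Of 22 sites, 2 differences are transitions and 1 are transversions, so P = 2/22 ≈ 0.090909 and Q = 1/22 ≈ 0.045455.
Under the Kimura two-parameter model, d = −½ ln(1 − 2P − Q) − ¼ ln(1 − 2Q).
1 − 2P − Q = 0.772727, giving −½ ln(0.772727) = 0.128915.
1 − 2Q = 0.90909, giving −¼ ln(0.90909) = 0.023828.
d = 0.128915 + 0.023828 = 0.152743.

0.153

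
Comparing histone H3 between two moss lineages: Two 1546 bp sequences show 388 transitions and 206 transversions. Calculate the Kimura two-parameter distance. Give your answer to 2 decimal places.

P = 388/1546 ≈ 0.25097 and Q = 206/1546 ≈ 0.133247.
Under the Kimura two-parameter model, d = −½ ln(1 − 2P − Q) − ¼ ln(1 − 2Q).
1 − 2P − Q = 0.364813, giving −½ ln(0.364813) = 0.504185.
1 − 2Q = 0.733506, giving −¼ ln(0.733506) = 0.077480.
d = 0.504185 + 0.077480 = 0.581665.

0.58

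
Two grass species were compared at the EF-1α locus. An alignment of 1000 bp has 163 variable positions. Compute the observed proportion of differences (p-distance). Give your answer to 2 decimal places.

0.16

p = 163/1000 = 0.163 ≈ 0.16 (to 2 d.p.).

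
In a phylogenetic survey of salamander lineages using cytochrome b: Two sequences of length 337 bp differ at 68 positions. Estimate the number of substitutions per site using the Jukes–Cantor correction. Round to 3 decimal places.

0.235

p = 68/337 ≈ 0.20178.
d = −(3/4) ln(1 − 4p/3) = −0.75 ln(1 − 0.26904) = −0.75 ln(0.73096)
  = −0.75 × (-0.313397) = 0.235048 substitutions/site.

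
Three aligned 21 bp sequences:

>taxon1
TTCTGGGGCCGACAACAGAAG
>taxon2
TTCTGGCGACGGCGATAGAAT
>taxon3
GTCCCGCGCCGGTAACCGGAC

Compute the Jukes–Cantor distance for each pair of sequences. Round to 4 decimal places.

taxon1–taxon2: 6/21 sites differ → p ≈ 0.285714, d = −0.75 ln(1 − 0.380952) = 0.359679 ≈ 0.3597.
taxon1–taxon3: 9/21 sites differ → p ≈ 0.428571, d = −0.75 ln(1 − 0.571428) = 0.635472 ≈ 0.6355.
taxon2–taxon3: 10/21 sites differ → p ≈ 0.47619, d = −0.75 ln(1 − 0.63492) = 0.755729 ≈ 0.7557.

d(taxon1,taxon2) = 0.3597, d(taxon1,taxon3) = 0.6355, d(taxon2,taxon3) = 0.7557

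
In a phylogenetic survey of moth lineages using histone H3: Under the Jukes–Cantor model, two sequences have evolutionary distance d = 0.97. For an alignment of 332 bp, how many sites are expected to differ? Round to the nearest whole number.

Invert JC69: p = (3/4)(1 − e^(−4d/3)) = 0.75 × (1 − e^(-1.293333)) = 0.75 × (1 − 0.274355) = 0.544234.
Expected differing sites = pL ≈ 0.544234 × 332 = 180.685688 ≈ 181.

181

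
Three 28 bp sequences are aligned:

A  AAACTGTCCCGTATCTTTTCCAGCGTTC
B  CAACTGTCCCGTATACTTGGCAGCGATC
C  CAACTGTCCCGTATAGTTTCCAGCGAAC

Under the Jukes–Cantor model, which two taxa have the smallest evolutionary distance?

A–B: 6/28 differ, p = 0.214, d = 0.252.
A–C: 5/28 differ, p = 0.179, d = 0.204.
B–C: 4/28 differ, p = 0.143, d = 0.158.
The smallest distance is between B and C.

B and C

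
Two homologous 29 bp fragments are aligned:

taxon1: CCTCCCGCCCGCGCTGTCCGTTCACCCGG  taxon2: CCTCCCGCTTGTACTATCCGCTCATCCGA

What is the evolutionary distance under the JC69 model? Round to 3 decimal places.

The sequences differ at 8 of 29 sites (9, 10, 12, 13, 16, 21, 25, 29), so p = 8/29 ≈ 0.275862.
d = −(3/4) ln(1 − 4p/3) = −0.75 ln(1 − 0.367816) = −0.75 ln(0.632184)
  = −0.75 × (-0.458575) = 0.343931 substitutions/site.

0.344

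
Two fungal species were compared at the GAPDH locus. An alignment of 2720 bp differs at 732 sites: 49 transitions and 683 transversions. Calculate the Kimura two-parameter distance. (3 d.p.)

0.344

P = 49/2720 ≈ 0.018015 and Q = 683/2720 ≈ 0.251103.
Under the Kimura two-parameter model, d = −½ ln(1 − 2P − Q) − ¼ ln(1 − 2Q).
1 − 2P − Q = 0.712867, giving −½ ln(0.712867) = 0.169230.
1 − 2Q = 0.497794, giving −¼ ln(0.497794) = 0.174392.
d = 0.169230 + 0.174392 = 0.343622.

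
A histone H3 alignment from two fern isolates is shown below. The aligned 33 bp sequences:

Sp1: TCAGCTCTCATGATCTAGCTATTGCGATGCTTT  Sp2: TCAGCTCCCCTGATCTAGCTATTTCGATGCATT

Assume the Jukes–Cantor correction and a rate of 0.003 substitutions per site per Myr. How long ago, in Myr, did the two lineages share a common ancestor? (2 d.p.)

22.03

The sequences differ at 4 of 33 sites (8, 10, 24, 31), so p = 4/33 ≈ 0.121212.
d = −(3/4) ln(1 − 4p/3) = −0.75 ln(1 − 0.161616) = −0.75 ln(0.838384)
  = −0.75 × (-0.176279) = 0.132209 substitutions/site.
Under a molecular clock d = 2μt, so t = d/(2μ) = 0.132209 / (2 × 0.003) = 22.03 Myr.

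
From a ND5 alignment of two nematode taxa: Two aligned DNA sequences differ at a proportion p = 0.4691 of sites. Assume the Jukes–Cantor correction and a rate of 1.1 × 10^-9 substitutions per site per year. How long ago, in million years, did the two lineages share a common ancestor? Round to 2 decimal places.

334.80

d = −(3/4) ln(1 − 4p/3) = −0.75 ln(1 − 0.625467) = −0.75 ln(0.374533)
  = −0.75 × (-0.982075) = 0.736556 substitutions/site.
Under a molecular clock d = 2μt, so t = d/(2μ) = 0.736556 / (2 × 1.1 × 10^-9) = 334.80 million years.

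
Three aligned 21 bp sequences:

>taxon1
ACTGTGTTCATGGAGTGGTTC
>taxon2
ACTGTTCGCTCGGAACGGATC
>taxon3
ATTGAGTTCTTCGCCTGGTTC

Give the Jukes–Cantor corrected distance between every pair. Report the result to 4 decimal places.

taxon1–taxon2: 8/21 sites differ → p ≈ 0.380952, d = −0.75 ln(1 − 0.507936) = 0.531860 ≈ 0.5319.
taxon1–taxon3: 6/21 sites differ → p ≈ 0.285714, d = −0.75 ln(1 − 0.380952) = 0.359679 ≈ 0.3597.
taxon2–taxon3: 11/21 sites differ → p ≈ 0.52381, d = −0.75 ln(1 − 0.698413) = 0.899023 ≈ 0.8990.

d(taxon1,taxon2) = 0.5319, d(taxon1,taxon3) = 0.3597, d(taxon2,taxon3) = 0.8990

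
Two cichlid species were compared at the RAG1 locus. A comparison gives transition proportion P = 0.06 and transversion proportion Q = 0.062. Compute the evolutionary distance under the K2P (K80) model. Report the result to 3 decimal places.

Under the Kimura two-parameter model, d = −½ ln(1 − 2P − Q) − ¼ ln(1 − 2Q).
1 − 2P − Q = 0.818, giving −½ ln(0.818) = 0.100446.
1 − 2Q = 0.876, giving −¼ ln(0.876) = 0.033097.
d = 0.100446 + 0.033097 = 0.133543.

0.134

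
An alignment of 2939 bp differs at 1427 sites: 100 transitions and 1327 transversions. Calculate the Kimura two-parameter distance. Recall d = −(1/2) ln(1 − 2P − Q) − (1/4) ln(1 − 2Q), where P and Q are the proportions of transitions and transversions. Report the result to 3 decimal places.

P = 100/2939 ≈ 0.034025 and Q = 1327/2939 ≈ 0.451514.
Under the Kimura two-parameter model, d = −½ ln(1 − 2P − Q) − ¼ ln(1 − 2Q).
1 − 2P − Q = 0.480436, giving −½ ln(0.480436) = 0.366531.
1 − 2Q = 0.096972, giving −¼ ln(0.096972) = 0.583333.
d = 0.366531 + 0.583333 = 0.949864.

0.950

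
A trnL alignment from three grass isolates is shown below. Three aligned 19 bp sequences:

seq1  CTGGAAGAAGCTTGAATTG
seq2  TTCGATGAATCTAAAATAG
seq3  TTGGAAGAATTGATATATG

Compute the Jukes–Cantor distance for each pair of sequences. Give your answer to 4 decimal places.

d(seq1,seq2) = 0.5068, d(seq1,seq3) = 0.6181, d(seq2,seq3) = 0.6181

seq1–seq2: 7/19 sites differ → p ≈ 0.368421, d = −0.75 ln(1 − 0.491228) = 0.506816 ≈ 0.5068.
seq1–seq3: 8/19 sites differ → p ≈ 0.421053, d = −0.75 ln(1 − 0.561404) = 0.618132 ≈ 0.6181.
seq2–seq3: 8/19 sites differ → p ≈ 0.421053, d = −0.75 ln(1 − 0.561404) = 0.618132 ≈ 0.6181.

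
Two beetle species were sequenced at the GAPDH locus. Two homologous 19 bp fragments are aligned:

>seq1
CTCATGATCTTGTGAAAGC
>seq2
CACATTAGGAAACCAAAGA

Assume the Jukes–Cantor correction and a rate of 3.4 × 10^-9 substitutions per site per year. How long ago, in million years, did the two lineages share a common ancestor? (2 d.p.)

133.44

The sequences differ at 10 of 19 sites (2, 6, 8, 9, 10, 11, 12, 13, 14, 19), so p = 10/19 ≈ 0.526316.
d = −(3/4) ln(1 − 4p/3) = −0.75 ln(1 − 0.701755) = −0.75 ln(0.298245)
  = −0.75 × (-1.209840) = 0.907380 substitutions/site.
Under a molecular clock d = 2μt, so t = d/(2μ) = 0.907380 / (2 × 3.4 × 10^-9) = 133.44 million years.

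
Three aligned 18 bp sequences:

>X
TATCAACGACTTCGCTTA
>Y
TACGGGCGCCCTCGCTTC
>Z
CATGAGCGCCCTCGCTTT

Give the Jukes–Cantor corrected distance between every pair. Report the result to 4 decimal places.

d(X,Y) = 0.5482, d(X,Z) = 0.4408, d(Y,Z) = 0.2635

X–Y: 7/18 sites differ → p ≈ 0.388889, d = −0.75 ln(1 − 0.518519) = 0.548166 ≈ 0.5482.
X–Z: 6/18 sites differ → p ≈ 0.333333, d = −0.75 ln(1 − 0.444444) = 0.440839 ≈ 0.4408.
Y–Z: 4/18 sites differ → p ≈ 0.222222, d = −0.75 ln(1 − 0.296296) = 0.263548 ≈ 0.2635.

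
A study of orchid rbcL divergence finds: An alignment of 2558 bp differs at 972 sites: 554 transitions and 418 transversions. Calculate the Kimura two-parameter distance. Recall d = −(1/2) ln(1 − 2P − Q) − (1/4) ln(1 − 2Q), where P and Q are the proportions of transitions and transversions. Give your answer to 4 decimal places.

P = 554/2558 ≈ 0.216575 and Q = 418/2558 ≈ 0.163409.
Under the Kimura two-parameter model, d = −½ ln(1 − 2P − Q) − ¼ ln(1 − 2Q).
1 − 2P − Q = 0.403441, giving −½ ln(0.403441) = 0.453863.
1 − 2Q = 0.673182, giving −¼ ln(0.673182) = 0.098935.
d = 0.453863 + 0.098935 = 0.552798.

0.5528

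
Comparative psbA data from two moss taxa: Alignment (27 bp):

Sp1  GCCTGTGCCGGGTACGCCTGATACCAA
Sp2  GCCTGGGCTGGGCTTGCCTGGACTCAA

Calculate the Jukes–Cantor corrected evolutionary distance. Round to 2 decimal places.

The sequences differ at 9 of 27 sites (6, 9, 13, 14, 15, 21, 22, 23, 24), so p = 9/27 ≈ 0.333333.
d = −(3/4) ln(1 − 4p/3) = −0.75 ln(1 − 0.444444) = −0.75 ln(0.555556)
  = −0.75 × (-0.587786) = 0.440840 substitutions/site.

0.44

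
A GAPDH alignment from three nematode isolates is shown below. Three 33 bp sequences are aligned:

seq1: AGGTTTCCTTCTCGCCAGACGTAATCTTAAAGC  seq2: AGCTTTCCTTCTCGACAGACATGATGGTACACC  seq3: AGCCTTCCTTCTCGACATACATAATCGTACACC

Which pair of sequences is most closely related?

seq1–seq2: 8/33 differ, p = 0.242, d = 0.293.
seq1–seq3: 8/33 differ, p = 0.242, d = 0.293.
seq2–seq3: 4/33 differ, p = 0.121, d = 0.132.
The smallest distance is between seq2 and seq3.

seq2 and seq3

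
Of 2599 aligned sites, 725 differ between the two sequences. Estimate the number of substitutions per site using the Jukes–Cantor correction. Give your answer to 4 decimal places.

0.3488

p = 725/2599 ≈ 0.278953.
d = −(3/4) ln(1 − 4p/3) = −0.75 ln(1 − 0.371937) = −0.75 ln(0.628063)
  = −0.75 × (-0.465115) = 0.348836 substitutions/site.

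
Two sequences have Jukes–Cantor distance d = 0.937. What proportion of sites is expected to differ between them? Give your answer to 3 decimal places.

0.535

p = (3/4)(1 − e^(−4d/3)) = 0.75 × (1 − e^(-1.249333)) = 0.75 × (1 − 0.286696) = 0.534978.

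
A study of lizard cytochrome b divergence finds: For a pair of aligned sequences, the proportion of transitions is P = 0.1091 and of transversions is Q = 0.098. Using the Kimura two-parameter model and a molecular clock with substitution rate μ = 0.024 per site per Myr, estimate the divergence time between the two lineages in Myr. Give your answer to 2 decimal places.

5.10

Under the Kimura two-parameter model, d = −½ ln(1 − 2P − Q) − ¼ ln(1 − 2Q).
1 − 2P − Q = 0.6838, giving −½ ln(0.6838) = 0.190045.
1 − 2Q = 0.804, giving −¼ ln(0.804) = 0.054539.
d = 0.190045 + 0.054539 = 0.244584.
Under a molecular clock d = 2μt, so t = d/(2μ) = 0.244584 / (2 × 0.024) = 5.10 Myr.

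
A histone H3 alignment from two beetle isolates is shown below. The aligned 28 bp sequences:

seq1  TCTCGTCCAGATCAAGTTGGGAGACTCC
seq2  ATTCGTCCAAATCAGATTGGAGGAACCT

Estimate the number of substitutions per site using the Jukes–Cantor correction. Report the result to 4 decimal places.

0.4850

The sequences differ at 10 of 28 sites (1, 2, 10, 15, 16, 21, 22, 25, 26, 28), so p = 10/28 ≈ 0.357143.
d = −(3/4) ln(1 − 4p/3) = −0.75 ln(1 − 0.476191) = −0.75 ln(0.523809)
  = −0.75 × (-0.646628) = 0.484971 substitutions/site.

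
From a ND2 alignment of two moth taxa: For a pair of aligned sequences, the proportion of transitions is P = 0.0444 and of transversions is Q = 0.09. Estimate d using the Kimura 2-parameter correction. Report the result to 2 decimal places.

0.15

Under the Kimura two-parameter model, d = −½ ln(1 − 2P − Q) − ¼ ln(1 − 2Q).
1 − 2P − Q = 0.8212, giving −½ ln(0.8212) = 0.098494.
1 − 2Q = 0.82, giving −¼ ln(0.82) = 0.049613.
d = 0.098494 + 0.049613 = 0.148107.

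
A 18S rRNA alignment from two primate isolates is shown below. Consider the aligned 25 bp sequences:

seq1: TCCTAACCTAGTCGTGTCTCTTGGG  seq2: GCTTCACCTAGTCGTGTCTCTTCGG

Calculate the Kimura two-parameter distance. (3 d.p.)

Of 25 sites, 1 differences are transitions and 3 are transversions, so P = 1/25 = 0.04 and Q = 3/25 = 0.12.
Under the Kimura two-parameter model, d = −½ ln(1 − 2P − Q) − ¼ ln(1 − 2Q).
1 − 2P − Q = 0.8, giving −½ ln(0.8) = 0.111572.
1 − 2Q = 0.76, giving −¼ ln(0.76) = 0.068609.
d = 0.111572 + 0.068609 = 0.180181.

0.180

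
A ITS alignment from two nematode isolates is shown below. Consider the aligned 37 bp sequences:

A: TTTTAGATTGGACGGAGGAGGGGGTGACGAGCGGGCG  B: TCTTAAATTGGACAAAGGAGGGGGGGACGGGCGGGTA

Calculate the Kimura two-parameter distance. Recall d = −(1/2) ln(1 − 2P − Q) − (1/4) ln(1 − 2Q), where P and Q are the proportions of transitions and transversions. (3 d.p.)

Of 37 sites, 7 differences are transitions and 1 are transversions, so P = 7/37 ≈ 0.189189 and Q = 1/37 ≈ 0.027027.
Under the Kimura two-parameter model, d = −½ ln(1 − 2P − Q) − ¼ ln(1 − 2Q).
1 − 2P − Q = 0.594595, giving −½ ln(0.594595) = 0.259937.
1 − 2Q = 0.945946, giving −¼ ln(0.945946) = 0.013892.
d = 0.259937 + 0.013892 = 0.273829.

0.274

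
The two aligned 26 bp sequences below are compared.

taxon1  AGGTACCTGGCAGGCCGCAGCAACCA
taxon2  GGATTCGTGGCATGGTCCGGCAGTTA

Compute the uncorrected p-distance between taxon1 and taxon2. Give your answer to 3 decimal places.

The sequences differ at 12 of 26 positions.
p = 12/26 = 0.461538… ≈ 0.462 (to 3 d.p.).

0.462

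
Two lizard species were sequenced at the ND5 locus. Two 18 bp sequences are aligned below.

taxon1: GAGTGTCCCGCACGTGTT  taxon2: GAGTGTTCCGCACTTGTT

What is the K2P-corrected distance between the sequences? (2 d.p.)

Of 18 sites, 1 differences are transitions and 1 are transversions, so P = 1/18 ≈ 0.055556 and Q = 1/18 ≈ 0.055556.
Under the Kimura two-parameter model, d = −½ ln(1 − 2P − Q) − ¼ ln(1 − 2Q).
1 − 2P − Q = 0.833332, giving −½ ln(0.833332) = 0.091162.
1 − 2Q = 0.888888, giving −¼ ln(0.888888) = 0.029446.
d = 0.091162 + 0.029446 = 0.120608.

0.12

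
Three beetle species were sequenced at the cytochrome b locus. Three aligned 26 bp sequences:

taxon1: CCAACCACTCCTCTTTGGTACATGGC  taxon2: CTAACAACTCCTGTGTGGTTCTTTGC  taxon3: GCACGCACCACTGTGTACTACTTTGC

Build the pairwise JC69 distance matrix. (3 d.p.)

d(taxon1,taxon2) = 0.334, d(taxon1,taxon3) = 0.623, d(taxon2,taxon3) = 0.539

taxon1–taxon2: 7/26 sites differ → p ≈ 0.269231, d = −0.75 ln(1 − 0.358975) = 0.333515 ≈ 0.334.
taxon1–taxon3: 11/26 sites differ → p ≈ 0.423077, d = −0.75 ln(1 − 0.564103) = 0.622762 ≈ 0.623.
taxon2–taxon3: 10/26 sites differ → p ≈ 0.384615, d = −0.75 ln(1 − 0.51282) = 0.539341 ≈ 0.539.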